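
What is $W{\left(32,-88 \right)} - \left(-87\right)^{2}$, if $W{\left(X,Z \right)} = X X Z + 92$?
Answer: $-97589$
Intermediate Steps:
$W{\left(X,Z \right)} = 92 + Z X^{2}$ ($W{\left(X,Z \right)} = X^{2} Z + 92 = Z X^{2} + 92 = 92 + Z X^{2}$)
$W{\left(32,-88 \right)} - \left(-87\right)^{2} = \left(92 - 88 \cdot 32^{2}\right) - \left(-87\right)^{2} = \left(92 - 90112\right) - 7569 = -90020 - 7569 = -97589$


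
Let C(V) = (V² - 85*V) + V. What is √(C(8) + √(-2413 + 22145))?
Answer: √(-608 + 2*√4933) ≈ 21.622*I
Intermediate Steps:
C(V) = V² - 84*V
√(C(8) + √(-2413 + 22145)) = √(8*(-84 + 8) + √(-2413 + 22145)) = √(8*(-76) + √19732) = √(-608 + 2*√4933)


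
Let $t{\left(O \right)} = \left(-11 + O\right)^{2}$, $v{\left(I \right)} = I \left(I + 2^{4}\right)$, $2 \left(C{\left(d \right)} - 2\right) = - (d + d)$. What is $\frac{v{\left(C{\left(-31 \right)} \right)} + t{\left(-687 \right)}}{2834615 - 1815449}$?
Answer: $\frac{488821}{1019166} \approx 0.47963$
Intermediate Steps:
$C{\left(d \right)} = 2 - d$ ($C{\left(d \right)} = 2 + \frac{\left(-1\right) \left(d + d\right)}{2} = 2 + \frac{\left(-1\right) 2 d}{2} = 2 + \frac{\left(-2\right) d}{2} = 2 - d$)
$v{\left(I \right)} = I \left(16 + I\right)$ ($v{\left(I \right)} = I \left(I + 16\right) = I \left(16 + I\right)$)
$\frac{v{\left(C{\left(-31 \right)} \right)} + t{\left(-687 \right)}}{2834615 - 1815449} = \frac{\left(2 - -31\right) \left(16 + \left(2 - -31\right)\right) + \left(-11 - 687\right)^{2}}{2834615 - 1815449} = \frac{\left(2 + 31\right) \left(16 + \left(2 + 31\right)\right) + \left(-698\right)^{2}}{1019166} = \left(33 \left(16 + 33\right) + 487204\right) \frac{1}{1019166} = \left(33 \cdot 49 + 487204\right) \frac{1}{1019166} = \left(1617 + 487204\right) \frac{1}{1019166} = 488821 \cdot \frac{1}{1019166} = \frac{488821}{1019166}$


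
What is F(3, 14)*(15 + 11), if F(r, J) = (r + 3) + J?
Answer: 520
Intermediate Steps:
F(r, J) = 3 + J + r (F(r, J) = (3 + r) + J = 3 + J + r)
F(3, 14)*(15 + 11) = (3 + 14 + 3)*(15 + 11) = 20*26 = 520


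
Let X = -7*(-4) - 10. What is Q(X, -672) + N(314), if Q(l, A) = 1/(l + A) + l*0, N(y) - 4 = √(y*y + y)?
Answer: 2615/654 + 3*√10990 ≈ 318.50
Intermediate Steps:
X = 18 (X = 28 - 10 = 18)
N(y) = 4 + √(y + y²) (N(y) = 4 + √(y*y + y) = 4 + √(y² + y) = 4 + √(y + y²))
Q(l, A) = 1/(A + l) (Q(l, A) = 1/(A + l) + 0 = 1/(A + l))
Q(X, -672) + N(314) = 1/(-672 + 18) + (4 + √(314*(1 + 314))) = 1/(-654) + (4 + √(314*315)) = -1/654 + (4 + √98910) = -1/654 + (4 + 3*√10990) = 2615/654 + 3*√10990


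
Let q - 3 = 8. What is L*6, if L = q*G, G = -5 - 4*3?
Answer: -1122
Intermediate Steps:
G = -17 (G = -5 - 12 = -17)
q = 11 (q = 3 + 8 = 11)
L = -187 (L = 11*(-17) = -187)
L*6 = -187*6 = -1122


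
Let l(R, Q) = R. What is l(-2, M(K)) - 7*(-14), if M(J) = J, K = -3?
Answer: 96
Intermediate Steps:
l(-2, M(K)) - 7*(-14) = -2 - 7*(-14) = -2 + 98 = 96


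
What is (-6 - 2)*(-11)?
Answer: 88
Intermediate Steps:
(-6 - 2)*(-11) = -8*(-11) = 88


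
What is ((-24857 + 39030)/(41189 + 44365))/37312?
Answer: 14173/3192190848 ≈ 4.4399e-6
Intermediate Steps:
((-24857 + 39030)/(41189 + 44365))/37312 = (14173/85554)*(1/37312) = 14173/3192190848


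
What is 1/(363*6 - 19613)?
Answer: -1/17435 ≈ -5.7356e-5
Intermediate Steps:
1/(363*6 - 19613) = 1/(2178 - 19613) = 1/(-17435) = -1/17435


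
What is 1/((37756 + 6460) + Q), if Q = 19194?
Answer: 1/63410 ≈ 1.5770e-5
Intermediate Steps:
1/((37756 + 6460) + Q) = 1/((37756 + 6460) + 19194) = 1/(44216 + 19194) = 1/63410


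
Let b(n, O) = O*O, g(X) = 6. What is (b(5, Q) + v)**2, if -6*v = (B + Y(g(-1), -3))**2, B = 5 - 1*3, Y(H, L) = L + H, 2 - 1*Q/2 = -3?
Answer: 330625/36 ≈ 9184.0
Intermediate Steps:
Q = 10 (Q = 4 - 2*(-3) = 4 + 6 = 10)
Y(H, L) = H + L
B = 2 (B = 5 - 3 = 2)
b(n, O) = O**2
v = -25/6 (v = -(2 + (6 - 3))**2/6 = -(2 + 3)**2/6 = -1/6*5**2 = -1/6*25 = -25/6 ≈ -4.1667)
(b(5, Q) + v)**2 = (10**2 - 25/6)**2 = (100 - 25/6)**2 = (575/6)**2 = 330625/36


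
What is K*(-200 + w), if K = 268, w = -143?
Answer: -91924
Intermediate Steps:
K*(-200 + w) = 268*(-200 - 143) = 268*(-343) = -91924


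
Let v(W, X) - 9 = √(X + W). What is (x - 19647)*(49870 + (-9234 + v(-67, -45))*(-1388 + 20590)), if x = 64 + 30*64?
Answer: 3127915588540 - 1356659704*I*√7 ≈ 3.1279e+12 - 3.5894e+9*I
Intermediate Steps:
v(W, X) = 9 + √(W + X) (v(W, X) = 9 + √(X + W) = 9 + √(W + X))
x = 1984 (x = 64 + 1920 = 1984)
(x - 19647)*(49870 + (-9234 + v(-67, -45))*(-1388 + 20590)) = (1984 - 19647)*(49870 + (-9234 + (9 + √(-67 - 45)))*(-1388 + 20590)) = -17663*(49870 + (-9234 + (9 + √(-112)))*19202) = -17663*(49870 + (-9234 + (9 + 4*I*√7))*19202) = -17663*(49870 + (-9225 + 4*I*√7)*19202) = -17663*(49870 + (-177138450 + 76808*I*√7)) = -17663*(-177088580 + 76808*I*√7) = 3127915588540 - 1356659704*I*√7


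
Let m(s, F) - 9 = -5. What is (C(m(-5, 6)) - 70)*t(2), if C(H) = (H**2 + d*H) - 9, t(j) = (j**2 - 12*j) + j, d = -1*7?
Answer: 1638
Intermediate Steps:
d = -7
m(s, F) = 4 (m(s, F) = 9 - 5 = 4)
t(j) = j**2 - 11*j
C(H) = -9 + H**2 - 7*H (C(H) = (H**2 - 7*H) - 9 = -9 + H**2 - 7*H)
(C(m(-5, 6)) - 70)*t(2) = ((-9 + 4**2 - 7*4) - 70)*(2*(-11 + 2)) = ((-9 + 16 - 28) - 70)*(2*(-9)) = (-21 - 70)*(-18) = -91*(-18) = 1638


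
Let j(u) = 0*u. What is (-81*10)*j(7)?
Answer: 0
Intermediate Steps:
j(u) = 0
(-81*10)*j(7) = -81*10*0 = -810*0 = 0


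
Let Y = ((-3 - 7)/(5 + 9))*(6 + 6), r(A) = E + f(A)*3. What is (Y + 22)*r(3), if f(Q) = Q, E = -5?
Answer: 376/7 ≈ 53.714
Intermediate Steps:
r(A) = -5 + 3*A (r(A) = -5 + A*3 = -5 + 3*A)
Y = -60/7 (Y = -10/14*12 = -10*1/14*12 = -5/7*12 = -60/7 ≈ -8.5714)
(Y + 22)*r(3) = (-60/7 + 22)*(-5 + 3*3) = 94*(-5 + 9)/7 = (94/7)*4 = 376/7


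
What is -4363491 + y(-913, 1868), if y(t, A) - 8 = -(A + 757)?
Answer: -4366108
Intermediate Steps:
y(t, A) = -749 - A (y(t, A) = 8 - (A + 757) = 8 - (757 + A) = 8 + (-757 - A) = -749 - A)
-4363491 + y(-913, 1868) = -4363491 + (-749 - 1*1868) = -4363491 + (-749 - 1868) = -4363491 - 2617 = -4366108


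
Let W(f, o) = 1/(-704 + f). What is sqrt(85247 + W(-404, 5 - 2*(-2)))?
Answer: 5*sqrt(1046546719)/554 ≈ 291.97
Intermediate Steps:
sqrt(85247 + W(-404, 5 - 2*(-2))) = sqrt(85247 + 1/(-704 - 404)) = sqrt(85247 + 1/(-1108)) = sqrt(85247 - 1/1108) = sqrt(94453675/1108) = 5*sqrt(1046546719)/554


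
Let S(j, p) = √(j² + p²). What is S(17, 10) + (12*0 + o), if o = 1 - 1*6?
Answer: -5 + √389 ≈ 14.723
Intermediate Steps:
o = -5 (o = 1 - 6 = -5)
S(17, 10) + (12*0 + o) = √(17² + 10²) + (12*0 - 5) = √(289 + 100) + (0 - 5) = √389 - 5 = -5 + √389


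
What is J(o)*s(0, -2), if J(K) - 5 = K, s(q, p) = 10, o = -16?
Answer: -110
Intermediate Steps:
J(K) = 5 + K
J(o)*s(0, -2) = (5 - 16)*10 = -11*10 = -110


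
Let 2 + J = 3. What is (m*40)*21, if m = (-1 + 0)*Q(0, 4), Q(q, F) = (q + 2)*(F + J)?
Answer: -8400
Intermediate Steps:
J = 1 (J = -2 + 3 = 1)
Q(q, F) = (1 + F)*(2 + q) (Q(q, F) = (q + 2)*(F + 1) = (2 + q)*(1 + F) = (1 + F)*(2 + q))
m = -10 (m = (-1 + 0)*(2 + 0 + 2*4 + 4*0) = -(2 + 0 + 8 + 0) = -1*10 = -10)
(m*40)*21 = -10*40*21 = -400*21 = -8400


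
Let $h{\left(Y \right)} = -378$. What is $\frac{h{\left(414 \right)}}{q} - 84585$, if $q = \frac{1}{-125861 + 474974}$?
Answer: $-132049299$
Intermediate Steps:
$q = \frac{1}{349113} \approx 2.8644 \cdot 10^{-6}$
$\frac{h{\left(414 \right)}}{q} - 84585 = - 378 \frac{1}{\frac{1}{349113}} - 84585 = \left(-378\right) 349113 - 84585 = -131964714 - 84585 = -132049299$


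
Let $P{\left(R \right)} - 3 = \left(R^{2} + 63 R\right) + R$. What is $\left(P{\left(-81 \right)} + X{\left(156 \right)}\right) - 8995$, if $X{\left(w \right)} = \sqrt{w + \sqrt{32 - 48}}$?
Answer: $-7615 + 2 \sqrt{39 + i} \approx -7602.5 + 0.16012 i$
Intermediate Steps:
$P{\left(R \right)} = 3 + R^{2} + 64 R$ ($P{\left(R \right)} = 3 + \left(\left(R^{2} + 63 R\right) + R\right) = 3 + \left(R^{2} + 64 R\right) = 3 + R^{2} + 64 R$)
$X{\left(w \right)} = \sqrt{w + 4 i}$ ($X{\left(w \right)} = \sqrt{w + \sqrt{-16}} = \sqrt{w + 4 i}$)
$\left(P{\left(-81 \right)} + X{\left(156 \right)}\right) - 8995 = \left(\left(3 + \left(-81\right)^{2} + 64 \left(-81\right)\right) + \sqrt{156 + 4 i}\right) - 8995 = \left(\left(3 + 6561 - 5184\right) + \sqrt{156 + 4 i}\right) - 8995 = \left(1380 + \sqrt{156 + 4 i}\right) - 8995 = -7615 + \sqrt{156 + 4 i}$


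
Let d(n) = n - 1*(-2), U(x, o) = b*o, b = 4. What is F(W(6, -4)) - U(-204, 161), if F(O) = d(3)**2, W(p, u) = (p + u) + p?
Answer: -619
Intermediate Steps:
U(x, o) = 4*o
d(n) = 2 + n (d(n) = n + 2 = 2 + n)
W(p, u) = u + 2*p
F(O) = 25 (F(O) = (2 + 3)**2 = 5**2 = 25)
F(W(6, -4)) - U(-204, 161) = 25 - 4*161 = 25 - 1*644 = 25 - 644 = -619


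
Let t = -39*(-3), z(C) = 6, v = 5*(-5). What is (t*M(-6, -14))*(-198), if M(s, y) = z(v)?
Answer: -138996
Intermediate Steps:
v = -25
M(s, y) = 6
t = 117
(t*M(-6, -14))*(-198) = (117*6)*(-198) = 702*(-198) = -138996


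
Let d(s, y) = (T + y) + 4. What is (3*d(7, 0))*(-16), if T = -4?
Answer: 0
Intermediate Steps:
d(s, y) = y (d(s, y) = (-4 + y) + 4 = y)
(3*d(7, 0))*(-16) = (3*0)*(-16) = 0*(-16) = 0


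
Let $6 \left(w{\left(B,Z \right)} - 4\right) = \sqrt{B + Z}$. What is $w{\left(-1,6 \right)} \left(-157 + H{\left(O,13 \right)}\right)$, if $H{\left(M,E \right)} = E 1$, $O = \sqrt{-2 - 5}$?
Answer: $-576 - 24 \sqrt{5} \approx -629.67$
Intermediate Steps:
$w{\left(B,Z \right)} = 4 + \frac{\sqrt{B + Z}}{6}$
$O = i \sqrt{7}$ ($O = \sqrt{-7} = i \sqrt{7} \approx 2.6458 i$)
$H{\left(M,E \right)} = E$
$w{\left(-1,6 \right)} \left(-157 + H{\left(O,13 \right)}\right) = \left(4 + \frac{\sqrt{-1 + 6}}{6}\right) \left(-157 + 13\right) = \left(4 + \frac{\sqrt{5}}{6}\right) \left(-144\right) = -576 - 24 \sqrt{5}$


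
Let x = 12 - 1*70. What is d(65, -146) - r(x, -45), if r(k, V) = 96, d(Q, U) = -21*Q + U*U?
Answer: 19855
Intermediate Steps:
x = -58 (x = 12 - 70 = -58)
d(Q, U) = U² - 21*Q (d(Q, U) = -21*Q + U² = U² - 21*Q)
d(65, -146) - r(x, -45) = ((-146)² - 21*65) - 1*96 = (21316 - 1365) - 96 = 19951 - 96 = 19855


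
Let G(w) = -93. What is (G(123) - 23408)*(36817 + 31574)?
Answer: -1607256891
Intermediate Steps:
(G(123) - 23408)*(36817 + 31574) = (-93 - 23408)*(36817 + 31574) = -23501*68391 = -1607256891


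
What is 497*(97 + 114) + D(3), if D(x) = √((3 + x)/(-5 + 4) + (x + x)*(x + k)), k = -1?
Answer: 104867 + √6 ≈ 1.0487e+5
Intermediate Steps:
D(x) = √(-3 - x + 2*x*(-1 + x)) (D(x) = √((3 + x)/(-5 + 4) + (x + x)*(x - 1)) = √((3 + x)/(-1) + (2*x)*(-1 + x)) = √((3 + x)*(-1) + 2*x*(-1 + x)) = √((-3 - x) + 2*x*(-1 + x)) = √(-3 - x + 2*x*(-1 + x)))
497*(97 + 114) + D(3) = 497*(97 + 114) + √(-3 - 3*3 + 2*3²) = 497*211 + √(-3 - 9 + 2*9) = 104867 + √(-3 - 9 + 18) = 104867 + √6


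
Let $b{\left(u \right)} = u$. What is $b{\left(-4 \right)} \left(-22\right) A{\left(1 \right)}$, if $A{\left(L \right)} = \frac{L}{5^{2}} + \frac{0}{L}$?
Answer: $\frac{88}{25} \approx 3.52$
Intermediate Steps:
$A{\left(L \right)} = \frac{L}{25}$ ($A{\left(L \right)} = \frac{L}{25} + 0 = \frac{L}{25}$)
$b{\left(-4 \right)} \left(-22\right) A{\left(1 \right)} = \left(-4\right) \left(-22\right) \frac{1}{25} \cdot 1 = 88 \cdot \frac{1}{25} = \frac{88}{25}$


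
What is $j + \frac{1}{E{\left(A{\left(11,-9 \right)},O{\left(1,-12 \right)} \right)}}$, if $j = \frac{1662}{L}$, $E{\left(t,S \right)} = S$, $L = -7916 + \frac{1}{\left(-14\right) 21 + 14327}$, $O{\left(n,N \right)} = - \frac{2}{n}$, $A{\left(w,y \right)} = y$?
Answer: $- \frac{52576973}{74056818} \approx -0.70995$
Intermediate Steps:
$L = - \frac{111085227}{14033}$ ($L = -7916 + \frac{1}{-294 + 14327} = -7916 + \frac{1}{14033} = - \frac{111085227}{14033} \approx -7916.0$)
$j = - \frac{7774282}{37028409}$ ($j = \frac{1662}{- \frac{111085227}{14033}} = 1662 \left(- \frac{14033}{111085227}\right) = - \frac{7774282}{37028409} \approx -0.20995$)
$j + \frac{1}{E{\left(A{\left(11,-9 \right)},O{\left(1,-12 \right)} \right)}} = - \frac{7774282}{37028409} + \frac{1}{\left(-2\right) 1^{-1}} = - \frac{7774282}{37028409} + \frac{1}{\left(-2\right) 1} = - \frac{7774282}{37028409} + \frac{1}{-2} = - \frac{7774282}{37028409} - \frac{1}{2} = - \frac{52576973}{74056818}$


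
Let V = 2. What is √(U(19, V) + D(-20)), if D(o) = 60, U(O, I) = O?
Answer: √79 ≈ 8.8882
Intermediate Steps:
√(U(19, V) + D(-20)) = √(19 + 60) = √79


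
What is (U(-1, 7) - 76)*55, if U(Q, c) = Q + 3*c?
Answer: -3080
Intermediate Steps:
(U(-1, 7) - 76)*55 = ((-1 + 3*7) - 76)*55 = ((-1 + 21) - 76)*55 = (20 - 76)*55 = -56*55 = -3080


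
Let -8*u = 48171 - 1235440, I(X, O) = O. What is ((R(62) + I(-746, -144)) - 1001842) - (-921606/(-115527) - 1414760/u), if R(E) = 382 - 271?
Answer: -45806196820570493/45720541921 ≈ -1.0019e+6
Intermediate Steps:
R(E) = 111
u = 1187269/8 (u = -(48171 - 1235440)/8 = -1/8*(-1187269) = 1187269/8 ≈ 1.4841e+5)
((R(62) + I(-746, -144)) - 1001842) - (-921606/(-115527) - 1414760/u) = ((111 - 144) - 1001842) - (-921606/(-115527) - 1414760/1187269/8) = (-33 - 1001842) - (-921606*(-1/115527) - 1414760*8/1187269) = -1001875 - (307202/38509 - 11318080/1187269) = -1001875 - 1*(-71116531382/45720541921) = -1001875 + 71116531382/45720541921 = -45806196820570493/45720541921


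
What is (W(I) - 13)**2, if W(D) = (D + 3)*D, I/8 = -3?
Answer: 241081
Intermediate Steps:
I = -24 (I = 8*(-3) = -24)
W(D) = D*(3 + D) (W(D) = (3 + D)*D = D*(3 + D))
(W(I) - 13)**2 = (-24*(3 - 24) - 13)**2 = (-24*(-21) - 13)**2 = (504 - 13)**2 = 491**2 = 241081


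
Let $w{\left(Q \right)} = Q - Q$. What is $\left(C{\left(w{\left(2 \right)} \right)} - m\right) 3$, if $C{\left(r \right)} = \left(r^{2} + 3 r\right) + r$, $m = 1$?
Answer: $-3$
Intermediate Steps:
$w{\left(Q \right)} = 0$
$C{\left(r \right)} = r^{2} + 4 r$
$\left(C{\left(w{\left(2 \right)} \right)} - m\right) 3 = \left(0 \left(4 + 0\right) - 1\right) 3 = \left(0 \cdot 4 - 1\right) 3 = \left(0 - 1\right) 3 = \left(-1\right) 3 = -3$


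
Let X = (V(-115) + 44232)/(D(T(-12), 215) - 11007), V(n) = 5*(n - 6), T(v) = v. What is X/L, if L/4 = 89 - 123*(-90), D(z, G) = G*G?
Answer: 43627/1571990648 ≈ 2.7753e-5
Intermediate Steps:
V(n) = -30 + 5*n (V(n) = 5*(-6 + n) = -30 + 5*n)
D(z, G) = G²
X = 43627/35218 (X = ((-30 + 5*(-115)) + 44232)/(215² - 11007) = ((-30 - 575) + 44232)/(46225 - 11007) = (-605 + 44232)/35218 = 43627*(1/35218) = 43627/35218 ≈ 1.2388)
L = 44636 (L = 4*(89 - 123*(-90)) = 4*(89 + 11070) = 4*11159 = 44636)
X/L = (43627/35218)/44636 = (43627/35218)*(1/44636) = 43627/1571990648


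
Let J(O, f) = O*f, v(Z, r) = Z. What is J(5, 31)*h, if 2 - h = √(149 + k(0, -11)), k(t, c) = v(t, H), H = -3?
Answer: 310 - 155*√149 ≈ -1582.0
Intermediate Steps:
k(t, c) = t
h = 2 - √149 (h = 2 - √(149 + 0) = 2 - √149 ≈ -10.207)
J(5, 31)*h = (5*31)*(2 - √149) = 155*(2 - √149) = 310 - 155*√149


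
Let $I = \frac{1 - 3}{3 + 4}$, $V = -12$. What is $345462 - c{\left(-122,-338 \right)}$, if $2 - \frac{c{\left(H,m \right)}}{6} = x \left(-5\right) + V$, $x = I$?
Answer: $\frac{2417706}{7} \approx 3.4539 \cdot 10^{5}$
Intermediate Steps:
$I = - \frac{2}{7} \approx -0.28571$
$x = - \frac{2}{7} \approx -0.28571$
$c{\left(H,m \right)} = \frac{528}{7}$ ($c{\left(H,m \right)} = 12 - 6 \left(\left(- \frac{2}{7}\right) \left(-5\right) - 12\right) = 12 - 6 \left(\frac{10}{7} - 12\right) = 12 - - \frac{444}{7} = 12 + \frac{444}{7} = \frac{528}{7}$)
$345462 - c{\left(-122,-338 \right)} = 345462 - \frac{528}{7} = \frac{2417706}{7}$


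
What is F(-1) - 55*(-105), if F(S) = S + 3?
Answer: 5777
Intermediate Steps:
F(S) = 3 + S
F(-1) - 55*(-105) = (3 - 1) - 55*(-105) = 2 + 5775 = 5777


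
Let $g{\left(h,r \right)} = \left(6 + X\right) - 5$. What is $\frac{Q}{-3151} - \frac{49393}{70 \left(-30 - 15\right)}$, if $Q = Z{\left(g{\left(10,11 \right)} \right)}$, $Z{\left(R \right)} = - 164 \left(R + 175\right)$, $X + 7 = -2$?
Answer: $\frac{241909543}{9925650} \approx 24.372$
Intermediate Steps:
$X = -9$ ($X = -7 - 2 = -9$)
$g{\left(h,r \right)} = -8$ ($g{\left(h,r \right)} = \left(6 - 9\right) - 5 = -3 - 5 = -8$)
$Z{\left(R \right)} = -28700 - 164 R$ ($Z{\left(R \right)} = - 164 \left(175 + R\right) = -28700 - 164 R$)
$Q = -27388$ ($Q = -28700 - -1312 = -28700 + 1312 = -27388$)
$\frac{Q}{-3151} - \frac{49393}{70 \left(-30 - 15\right)} = - \frac{27388}{-3151} - \frac{49393}{70 \left(-30 - 15\right)} = \left(-27388\right) \left(- \frac{1}{3151}\right) - \frac{49393}{70 \left(-45\right)} = \frac{27388}{3151} - \frac{49393}{-3150} = \frac{27388}{3151} - - \frac{49393}{3150} = \frac{27388}{3151} + \frac{49393}{3150} = \frac{241909543}{9925650}$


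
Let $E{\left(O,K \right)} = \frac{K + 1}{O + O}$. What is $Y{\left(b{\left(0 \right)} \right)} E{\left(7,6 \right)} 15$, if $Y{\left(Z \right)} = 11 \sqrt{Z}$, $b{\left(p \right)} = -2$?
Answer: $\frac{165 i \sqrt{2}}{2} \approx 116.67 i$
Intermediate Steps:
$E{\left(O,K \right)} = \frac{1 + K}{2 O}$
$Y{\left(b{\left(0 \right)} \right)} E{\left(7,6 \right)} 15 = 11 \sqrt{-2} \frac{1 + 6}{2 \cdot 7} \cdot 15 = 11 i \sqrt{2} \cdot \frac{1}{2} \cdot \frac{1}{7} \cdot 7 \cdot 15 = 11 i \sqrt{2} \cdot \frac{1}{2} \cdot 15 = \frac{11 i \sqrt{2}}{2} \cdot 15 = \frac{165 i \sqrt{2}}{2}$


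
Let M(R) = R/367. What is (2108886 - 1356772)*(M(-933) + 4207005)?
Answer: 1161241378872828/367 ≈ 3.1641e+12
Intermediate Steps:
M(R) = R/367 (M(R) = R*(1/367) = R/367)
(2108886 - 1356772)*(M(-933) + 4207005) = (2108886 - 1356772)*((1/367)*(-933) + 4207005) = 752114*(-933/367 + 4207005) = 752114*(1543969902/367) = 1161241378872828/367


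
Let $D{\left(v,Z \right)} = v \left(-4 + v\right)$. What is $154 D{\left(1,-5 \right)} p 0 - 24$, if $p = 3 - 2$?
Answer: $-24$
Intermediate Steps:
$p = 1$
$154 D{\left(1,-5 \right)} p 0 - 24 = 154 \cdot 1 \left(-4 + 1\right) 1 \cdot 0 - 24 = 154 \cdot 1 \left(-3\right) 1 \cdot 0 - 24 = 154 \left(-3\right) 1 \cdot 0 - 24 = 154 \left(\left(-3\right) 0\right) - 24 = 154 \cdot 0 - 24 = 0 - 24 = -24$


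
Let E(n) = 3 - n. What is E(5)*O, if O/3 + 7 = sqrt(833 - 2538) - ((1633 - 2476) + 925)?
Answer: 534 - 6*I*sqrt(1705) ≈ 534.0 - 247.75*I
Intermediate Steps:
O = -267 + 3*I*sqrt(1705) (O = -21 + 3*(sqrt(833 - 2538) - ((1633 - 2476) + 925)) = -21 + 3*(sqrt(-1705) - (-843 + 925)) = -21 + 3*(I*sqrt(1705) - 1*82) = -21 + 3*(I*sqrt(1705) - 82) = -21 + 3*(-82 + I*sqrt(1705)) = -21 + (-246 + 3*I*sqrt(1705)) = -267 + 3*I*sqrt(1705) ≈ -267.0 + 123.87*I)
E(5)*O = (3 - 1*5)*(-267 + 3*I*sqrt(1705)) = (3 - 5)*(-267 + 3*I*sqrt(1705)) = -2*(-267 + 3*I*sqrt(1705)) = 534 - 6*I*sqrt(1705)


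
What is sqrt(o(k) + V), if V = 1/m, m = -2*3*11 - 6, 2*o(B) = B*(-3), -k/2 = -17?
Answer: I*sqrt(7346)/12 ≈ 7.1424*I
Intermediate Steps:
k = 34 (k = -2*(-17) = 34)
o(B) = -3*B/2 (o(B) = (B*(-3))/2 = (-3*B)/2 = -3*B/2)
m = -72 (m = -6*11 - 6 = -66 - 6 = -72)
V = -1/72 (V = 1/(-72) = -1/72 ≈ -0.013889)
sqrt(o(k) + V) = sqrt(-3/2*34 - 1/72) = sqrt(-51 - 1/72) = sqrt(-3673/72) = I*sqrt(7346)/12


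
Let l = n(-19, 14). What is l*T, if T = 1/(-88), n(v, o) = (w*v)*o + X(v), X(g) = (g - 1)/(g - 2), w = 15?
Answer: 41885/924 ≈ 45.330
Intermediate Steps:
X(g) = (-1 + g)/(-2 + g)
n(v, o) = (-1 + v)/(-2 + v) + 15*o*v (n(v, o) = (15*v)*o + (-1 + v)/(-2 + v) = 15*o*v + (-1 + v)/(-2 + v) = (-1 + v)/(-2 + v) + 15*o*v)
l = -83770/21 (l = (-1 - 19 + 15*14*(-19)*(-2 - 19))/(-2 - 19) = (-1 - 19 + 15*14*(-19)*(-21))/(-21) = -(-1 - 19 + 83790)/21 = -1/21*83770 = -83770/21 ≈ -3989.0)
T = -1/88 ≈ -0.011364
l*T = -83770/21*(-1/88) = 41885/924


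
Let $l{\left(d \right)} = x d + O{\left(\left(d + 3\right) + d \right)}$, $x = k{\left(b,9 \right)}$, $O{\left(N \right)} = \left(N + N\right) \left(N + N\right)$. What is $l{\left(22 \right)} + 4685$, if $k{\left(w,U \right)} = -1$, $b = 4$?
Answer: $13499$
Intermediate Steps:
$O{\left(N \right)} = 4 N^{2}$ ($O{\left(N \right)} = 2 N 2 N = 4 N^{2}$)
$x = -1$
$l{\left(d \right)} = - d + 4 \left(3 + 2 d\right)^{2}$ ($l{\left(d \right)} = - d + 4 \left(\left(d + 3\right) + d\right)^{2} = - d + 4 \left(\left(3 + d\right) + d\right)^{2} = - d + 4 \left(3 + 2 d\right)^{2}$)
$l{\left(22 \right)} + 4685 = \left(\left(-1\right) 22 + 4 \left(3 + 2 \cdot 22\right)^{2}\right) + 4685 = \left(-22 + 4 \left(3 + 44\right)^{2}\right) + 4685 = \left(-22 + 4 \cdot 47^{2}\right) + 4685 = \left(-22 + 4 \cdot 2209\right) + 4685 = \left(-22 + 8836\right) + 4685 = 8814 + 4685 = 13499$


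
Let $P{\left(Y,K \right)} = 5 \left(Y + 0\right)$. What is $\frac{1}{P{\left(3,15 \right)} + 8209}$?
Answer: $\frac{1}{8224} \approx 0.0001216$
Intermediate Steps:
$P{\left(Y,K \right)} = 5 Y$
$\frac{1}{P{\left(3,15 \right)} + 8209} = \frac{1}{5 \cdot 3 + 8209} = \frac{1}{15 + 8209} = \frac{1}{8224}$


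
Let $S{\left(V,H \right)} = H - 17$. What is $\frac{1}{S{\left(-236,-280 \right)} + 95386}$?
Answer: $\frac{1}{95089} \approx 1.0516 \cdot 10^{-5}$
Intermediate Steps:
$S{\left(V,H \right)} = -17 + H$ ($S{\left(V,H \right)} = H - 17 = -17 + H$)
$\frac{1}{S{\left(-236,-280 \right)} + 95386} = \frac{1}{\left(-17 - 280\right) + 95386} = \frac{1}{-297 + 95386} = \frac{1}{95089}$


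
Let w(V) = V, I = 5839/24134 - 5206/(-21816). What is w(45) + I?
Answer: 5986463927/131626836 ≈ 45.481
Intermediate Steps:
I = 63256307/131626836 (I = 5839*(1/24134) - 5206*(-1/21816) = 5839/24134 + 2603/10908 = 63256307/131626836 ≈ 0.48057)
w(45) + I = 45 + 63256307/131626836 = 5986463927/131626836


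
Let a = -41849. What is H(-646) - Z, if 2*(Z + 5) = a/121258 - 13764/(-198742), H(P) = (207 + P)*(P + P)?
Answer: 13668820008376571/24099057436 ≈ 5.6719e+5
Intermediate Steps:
H(P) = 2*P*(207 + P) (H(P) = (207 + P)*(2*P) = 2*P*(207 + P))
Z = -123819366603/24099057436 (Z = -5 + (-41849/121258 - 13764/(-198742))/2 = -5 + (-41849*1/121258 - 13764*(-1/198742))/2 = -5 + (-41849/121258 + 6882/99371)/2 = -5 + (½)*(-3324079423/12049528718) = -5 - 3324079423/24099057436 = -123819366603/24099057436 ≈ -5.1379)
H(-646) - Z = 2*(-646)*(207 - 646) - 1*(-123819366603/24099057436) = 2*(-646)*(-439) + 123819366603/24099057436 = 567188 + 123819366603/24099057436 = 13668820008376571/24099057436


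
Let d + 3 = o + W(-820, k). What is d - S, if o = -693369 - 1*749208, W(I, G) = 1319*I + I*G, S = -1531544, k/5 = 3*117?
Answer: -2431716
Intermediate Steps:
k = 1755 (k = 5*(3*117) = 5*351 = 1755)
W(I, G) = 1319*I + G*I
o = -1442577 (o = -693369 - 749208 = -1442577)
d = -3963260 (d = -3 + (-1442577 - 820*(1319 + 1755)) = -3 + (-1442577 - 820*3074) = -3 + (-1442577 - 2520680) = -3 - 3963257 = -3963260)
d - S = -3963260 - 1*(-1531544) = -3963260 + 1531544 = -2431716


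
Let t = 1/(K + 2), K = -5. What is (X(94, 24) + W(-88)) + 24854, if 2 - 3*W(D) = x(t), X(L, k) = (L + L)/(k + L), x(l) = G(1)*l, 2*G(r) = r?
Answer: 26397407/1062 ≈ 24856.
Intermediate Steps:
G(r) = r/2
t = -⅓ (t = 1/(-5 + 2) = 1/(-3) = -⅓ ≈ -0.33333)
x(l) = l/2 (x(l) = ((½)*1)*l = l/2)
X(L, k) = 2*L/(L + k) (X(L, k) = (2*L)/(L + k) = 2*L/(L + k))
W(D) = 13/18 (W(D) = ⅔ - (-1)/(6*3) = ⅔ - ⅓*(-⅙) = ⅔ + 1/18 = 13/18)
(X(94, 24) + W(-88)) + 24854 = (2*94/(94 + 24) + 13/18) + 24854 = (2*94/118 + 13/18) + 24854 = (2*94*(1/118) + 13/18) + 24854 = (94/59 + 13/18) + 24854 = 2459/1062 + 24854 = 26397407/1062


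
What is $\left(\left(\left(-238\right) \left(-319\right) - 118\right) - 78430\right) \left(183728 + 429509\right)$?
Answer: $-1610360362$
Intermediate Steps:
$\left(\left(\left(-238\right) \left(-319\right) - 118\right) - 78430\right) \left(183728 + 429509\right) = \left(\left(75922 - 118\right) - 78430\right) 613237 = \left(75804 - 78430\right) 613237 = \left(-2626\right) 613237 = -1610360362$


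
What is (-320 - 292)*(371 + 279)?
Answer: -397800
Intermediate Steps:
(-320 - 292)*(371 + 279) = -612*650 = -397800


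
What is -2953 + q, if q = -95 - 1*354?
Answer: -3402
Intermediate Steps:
q = -449 (q = -95 - 354 = -449)
-2953 + q = -2953 - 449 = -3402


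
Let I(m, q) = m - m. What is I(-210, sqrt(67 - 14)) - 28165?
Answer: -28165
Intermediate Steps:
I(m, q) = 0
I(-210, sqrt(67 - 14)) - 28165 = 0 - 28165 = -28165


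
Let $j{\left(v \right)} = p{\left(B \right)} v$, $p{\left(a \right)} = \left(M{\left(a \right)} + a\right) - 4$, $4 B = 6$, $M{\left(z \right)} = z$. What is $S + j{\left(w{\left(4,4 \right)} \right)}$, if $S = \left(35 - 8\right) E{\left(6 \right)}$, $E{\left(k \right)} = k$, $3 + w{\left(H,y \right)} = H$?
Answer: $161$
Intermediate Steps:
$B = \frac{3}{2}$ ($B = \frac{1}{4} \cdot 6 = \frac{3}{2} \approx 1.5$)
$w{\left(H,y \right)} = -3 + H$
$p{\left(a \right)} = -4 + 2 a$ ($p{\left(a \right)} = \left(a + a\right) - 4 = 2 a - 4 = -4 + 2 a$)
$j{\left(v \right)} = - v$ ($j{\left(v \right)} = \left(-4 + 2 \cdot \frac{3}{2}\right) v = \left(-4 + 3\right) v = - v$)
$S = 162$ ($S = \left(35 - 8\right) 6 = 27 \cdot 6 = 162$)
$S + j{\left(w{\left(4,4 \right)} \right)} = 162 - \left(-3 + 4\right) = 162 - 1 = 161$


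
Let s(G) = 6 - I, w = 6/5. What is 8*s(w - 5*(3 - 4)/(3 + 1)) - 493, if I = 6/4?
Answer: -457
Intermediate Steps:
w = 6/5 (w = 6*(⅕) = 6/5 ≈ 1.2000)
I = 3/2 (I = 6*(¼) = 3/2 ≈ 1.5000)
s(G) = 9/2 (s(G) = 6 - 1*3/2 = 6 - 3/2 = 9/2)
8*s(w - 5*(3 - 4)/(3 + 1)) - 493 = 8*(9/2) - 493 = 36 - 493 = -457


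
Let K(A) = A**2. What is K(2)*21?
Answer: 84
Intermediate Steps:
K(2)*21 = 2**2*21 = 4*21 = 84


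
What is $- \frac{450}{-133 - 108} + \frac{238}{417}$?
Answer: $\frac{245008}{100497} \approx 2.438$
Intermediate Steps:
$- \frac{450}{-133 - 108} + \frac{238}{417} = - \frac{450}{-133 - 108} + 238 \cdot \frac{1}{417} = - \frac{450}{-241} + \frac{238}{417} = \left(-450\right) \left(- \frac{1}{241}\right) + \frac{238}{417} = \frac{450}{241} + \frac{238}{417} = \frac{245008}{100497}$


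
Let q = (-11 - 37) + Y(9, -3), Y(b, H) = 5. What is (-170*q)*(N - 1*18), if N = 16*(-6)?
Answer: -833340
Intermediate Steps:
N = -96
q = -43 (q = (-11 - 37) + 5 = -48 + 5 = -43)
(-170*q)*(N - 1*18) = (-170*(-43))*(-96 - 1*18) = 7310*(-96 - 18) = 7310*(-114) = -833340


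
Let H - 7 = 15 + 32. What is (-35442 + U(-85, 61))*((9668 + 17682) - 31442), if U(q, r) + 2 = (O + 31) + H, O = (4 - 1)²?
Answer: 144652200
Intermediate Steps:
O = 9 (O = 3² = 9)
H = 54 (H = 7 + (15 + 32) = 7 + 47 = 54)
U(q, r) = 92 (U(q, r) = -2 + ((9 + 31) + 54) = -2 + (40 + 54) = -2 + 94 = 92)
(-35442 + U(-85, 61))*((9668 + 17682) - 31442) = (-35442 + 92)*((9668 + 17682) - 31442) = -35350*(27350 - 31442) = -35350*(-4092) = 144652200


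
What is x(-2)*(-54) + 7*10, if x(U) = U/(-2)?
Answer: 16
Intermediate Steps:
x(U) = -U/2 (x(U) = U*(-½) = -U/2)
x(-2)*(-54) + 7*10 = -½*(-2)*(-54) + 7*10 = 1*(-54) + 70 = -54 + 70 = 16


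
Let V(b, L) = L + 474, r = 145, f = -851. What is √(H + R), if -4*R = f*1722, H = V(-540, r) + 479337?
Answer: √3385246/2 ≈ 919.95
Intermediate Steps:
V(b, L) = 474 + L
H = 479956 (H = (474 + 145) + 479337 = 619 + 479337 = 479956)
R = 732711/2 (R = -(-851)*1722/4 = -¼*(-1465422) = 732711/2 ≈ 3.6636e+5)
√(H + R) = √(479956 + 732711/2) = √(1692623/2) = √3385246/2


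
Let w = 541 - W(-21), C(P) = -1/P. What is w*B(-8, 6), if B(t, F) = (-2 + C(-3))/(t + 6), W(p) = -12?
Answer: 2765/6 ≈ 460.83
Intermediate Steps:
B(t, F) = -5/(3*(6 + t)) (B(t, F) = (-2 - 1/(-3))/(t + 6) = (-2 - 1*(-⅓))/(6 + t) = (-2 + ⅓)/(6 + t) = -5/(3*(6 + t)))
w = 553 (w = 541 - 1*(-12) = 541 + 12 = 553)
w*B(-8, 6) = 553*(-5/(18 + 3*(-8))) = 553*(-5/(18 - 24)) = 553*(-5/(-6)) = 553*(-5*(-⅙)) = 553*(⅚) = 2765/6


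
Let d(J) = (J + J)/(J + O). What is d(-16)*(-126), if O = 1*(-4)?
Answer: -1008/5 ≈ -201.60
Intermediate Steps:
O = -4
d(J) = 2*J/(-4 + J) (d(J) = (J + J)/(J - 4) = (2*J)/(-4 + J) = 2*J/(-4 + J))
d(-16)*(-126) = (2*(-16)/(-4 - 16))*(-126) = (2*(-16)/(-20))*(-126) = (2*(-16)*(-1/20))*(-126) = (8/5)*(-126) = -1008/5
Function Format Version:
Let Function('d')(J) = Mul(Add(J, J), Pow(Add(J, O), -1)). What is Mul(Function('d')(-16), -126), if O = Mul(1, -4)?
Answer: Rational(-1008, 5) ≈ -201.60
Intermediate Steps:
O = -4
Function('d')(J) = Mul(2, J, Pow(Add(-4, J), -1)) (Function('d')(J) = Mul(Add(J, J), Pow(Add(J, -4), -1)) = Mul(Mul(2, J), Pow(Add(-4, J), -1)) = Mul(2, J, Pow(Add(-4, J), -1)))
Mul(Function('d')(-16), -126) = Mul(Mul(2, -16, Pow(Add(-4, -16), -1)), -126) = Mul(Mul(2, -16, Pow(-20, -1)), -126) = Mul(Mul(2, -16, Rational(-1, 20)), -126) = Mul(Rational(8, 5), -126) = Rational(-1008, 5)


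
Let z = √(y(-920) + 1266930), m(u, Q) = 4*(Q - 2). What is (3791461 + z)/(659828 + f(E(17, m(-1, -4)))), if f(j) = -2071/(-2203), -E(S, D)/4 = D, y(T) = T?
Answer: 8352588583/1453603155 + 2203*√1266010/1453603155 ≈ 5.7478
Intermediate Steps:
m(u, Q) = -8 + 4*Q (m(u, Q) = 4*(-2 + Q) = -8 + 4*Q)
E(S, D) = -4*D
f(j) = 2071/2203 (f(j) = -2071*(-1/2203) = 2071/2203)
z = √1266010 (z = √(-920 + 1266930) = √1266010 ≈ 1125.2)
(3791461 + z)/(659828 + f(E(17, m(-1, -4)))) = (3791461 + √1266010)/(659828 + 2071/2203) = (3791461 + √1266010)/(1453603155/2203) = (3791461 + √1266010)*(2203/1453603155) = 8352588583/1453603155 + 2203*√1266010/1453603155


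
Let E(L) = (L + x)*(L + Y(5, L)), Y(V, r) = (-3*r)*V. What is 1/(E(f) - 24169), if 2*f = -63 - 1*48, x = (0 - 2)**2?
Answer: -2/128369 ≈ -1.5580e-5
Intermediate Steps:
Y(V, r) = -3*V*r
x = 4 (x = (-2)**2 = 4)
f = -111/2 (f = (-63 - 1*48)/2 = (-63 - 48)/2 = (1/2)*(-111) = -111/2 ≈ -55.500)
E(L) = -14*L*(4 + L) (E(L) = (L + 4)*(L - 3*5*L) = (4 + L)*(L - 15*L) = (4 + L)*(-14*L) = -14*L*(4 + L))
1/(E(f) - 24169) = 1/(14*(-111/2)*(-4 - 1*(-111/2)) - 24169) = 1/(14*(-111/2)*(-4 + 111/2) - 24169) = 1/(14*(-111/2)*(103/2) - 24169) = 1/(-80031/2 - 24169) = 1/(-128369/2) = -2/128369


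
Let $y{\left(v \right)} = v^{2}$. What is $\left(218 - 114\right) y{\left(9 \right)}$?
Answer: $8424$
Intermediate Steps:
$\left(218 - 114\right) y{\left(9 \right)} = \left(218 - 114\right) 9^{2} = 104 \cdot 81 = 8424$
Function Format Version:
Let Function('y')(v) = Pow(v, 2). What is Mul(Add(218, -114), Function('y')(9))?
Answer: 8424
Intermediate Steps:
Mul(Add(218, -114), Function('y')(9)) = Mul(Add(218, -114), Pow(9, 2)) = Mul(104, 81) = 8424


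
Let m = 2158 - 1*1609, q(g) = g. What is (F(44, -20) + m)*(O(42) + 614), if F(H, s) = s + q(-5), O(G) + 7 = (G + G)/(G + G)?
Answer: 318592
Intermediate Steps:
O(G) = -6 (O(G) = -7 + (G + G)/(G + G) = -7 + (2*G)/((2*G)) = -7 + (2*G)*(1/(2*G)) = -7 + 1 = -6)
F(H, s) = -5 + s (F(H, s) = s - 5 = -5 + s)
m = 549 (m = 2158 - 1609 = 549)
(F(44, -20) + m)*(O(42) + 614) = ((-5 - 20) + 549)*(-6 + 614) = (-25 + 549)*608 = 524*608 = 318592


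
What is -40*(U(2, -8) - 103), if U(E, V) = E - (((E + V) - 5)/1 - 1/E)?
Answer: 3580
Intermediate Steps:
U(E, V) = 5 + 1/E - V (U(E, V) = E - ((-5 + E + V)*1 - 1/E) = E - ((-5 + E + V) - 1/E) = E - (-5 + E + V - 1/E) = E + (5 + 1/E - E - V) = 5 + 1/E - V)
-40*(U(2, -8) - 103) = -40*((5 + 1/2 - 1*(-8)) - 103) = -40*((5 + ½ + 8) - 103) = -40*(27/2 - 103) = -40*(-179/2) = 3580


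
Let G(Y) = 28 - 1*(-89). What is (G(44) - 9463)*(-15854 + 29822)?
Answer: -130544928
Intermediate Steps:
G(Y) = 117 (G(Y) = 28 + 89 = 117)
(G(44) - 9463)*(-15854 + 29822) = (117 - 9463)*(-15854 + 29822) = -9346*13968 = -130544928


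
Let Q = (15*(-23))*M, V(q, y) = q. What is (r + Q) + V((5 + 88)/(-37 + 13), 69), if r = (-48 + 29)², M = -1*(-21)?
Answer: -55103/8 ≈ -6887.9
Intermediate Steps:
M = 21
Q = -7245 (Q = (15*(-23))*21 = -345*21 = -7245)
r = 361 (r = (-19)² = 361)
(r + Q) + V((5 + 88)/(-37 + 13), 69) = (361 - 7245) + (5 + 88)/(-37 + 13) = -6884 + 93/(-24) = -6884 + 93*(-1/24) = -6884 - 31/8 = -55103/8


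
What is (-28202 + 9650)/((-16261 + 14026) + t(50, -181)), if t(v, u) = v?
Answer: 18552/2185 ≈ 8.4906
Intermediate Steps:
(-28202 + 9650)/((-16261 + 14026) + t(50, -181)) = (-28202 + 9650)/((-16261 + 14026) + 50) = -18552/(-2235 + 50) = -18552/(-2185) = -18552*(-1/2185) = 18552/2185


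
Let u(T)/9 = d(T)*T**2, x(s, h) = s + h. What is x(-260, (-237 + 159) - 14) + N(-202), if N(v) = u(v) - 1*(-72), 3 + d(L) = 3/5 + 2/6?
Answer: -3796172/5 ≈ -7.5923e+5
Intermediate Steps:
d(L) = -31/15 (d(L) = -3 + (3/5 + 2/6) = -3 + (3*(1/5) + 2*(1/6)) = -3 + (3/5 + 1/3) = -3 + 14/15 = -31/15)
x(s, h) = h + s
u(T) = -93*T**2/5 (u(T) = 9*(-31*T**2/15) = -93*T**2/5)
N(v) = 72 - 93*v**2/5 (N(v) = -93*v**2/5 - 1*(-72) = -93*v**2/5 + 72 = 72 - 93*v**2/5)
x(-260, (-237 + 159) - 14) + N(-202) = (((-237 + 159) - 14) - 260) + (72 - 93/5*(-202)**2) = ((-78 - 14) - 260) + (72 - 93/5*40804) = (-92 - 260) + (72 - 3794772/5) = -352 - 3794412/5 = -3796172/5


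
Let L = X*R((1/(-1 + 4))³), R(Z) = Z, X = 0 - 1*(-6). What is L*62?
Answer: 124/9 ≈ 13.778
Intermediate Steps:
X = 6 (X = 0 + 6 = 6)
L = 2/9 (L = 6*(1/(-1 + 4))³ = 6*(1/3)³ = 6*(⅓)³ = 6*(1/27) = 2/9 ≈ 0.22222)
L*62 = (2/9)*62 = 124/9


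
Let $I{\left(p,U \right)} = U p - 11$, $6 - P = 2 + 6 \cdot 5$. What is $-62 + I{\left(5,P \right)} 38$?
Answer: $-5420$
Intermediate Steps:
$P = -26$ ($P = 6 - \left(2 + 6 \cdot 5\right) = 6 - \left(2 + 30\right) = 6 - 32 = -26$)
$I{\left(p,U \right)} = -11 + U p$
$-62 + I{\left(5,P \right)} 38 = -62 + \left(-11 - 130\right) 38 = -62 - 5358 = -5420$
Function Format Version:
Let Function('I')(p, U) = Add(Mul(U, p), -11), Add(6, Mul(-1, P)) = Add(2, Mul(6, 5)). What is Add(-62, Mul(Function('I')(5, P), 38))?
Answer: -5420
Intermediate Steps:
P = -26 (P = Add(6, Mul(-1, Add(2, Mul(6, 5)))) = Add(6, Mul(-1, Add(2, 30))) = Add(6, Mul(-1, 32)) = Add(6, -32) = -26)
Function('I')(p, U) = Add(-11, Mul(U, p))
Add(-62, Mul(Function('I')(5, P), 38)) = Add(-62, Mul(Add(-11, Mul(-26, 5)), 38)) = Add(-62, Mul(Add(-11, -130), 38)) = Add(-62, Mul(-141, 38)) = Add(-62, -5358) = -5420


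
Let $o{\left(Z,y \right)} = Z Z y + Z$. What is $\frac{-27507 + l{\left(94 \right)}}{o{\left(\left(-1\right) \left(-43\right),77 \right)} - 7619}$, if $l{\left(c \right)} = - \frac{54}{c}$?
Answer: $- \frac{1292856}{6335459} \approx -0.20407$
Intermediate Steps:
$o{\left(Z,y \right)} = Z + y Z^{2}$ ($o{\left(Z,y \right)} = Z^{2} y + Z = y Z^{2} + Z = Z + y Z^{2}$)
$\frac{-27507 + l{\left(94 \right)}}{o{\left(\left(-1\right) \left(-43\right),77 \right)} - 7619} = \frac{-27507 - \frac{54}{94}}{\left(-1\right) \left(-43\right) \left(1 + \left(-1\right) \left(-43\right) 77\right) - 7619} = \frac{-27507 - \frac{27}{47}}{43 \left(1 + 43 \cdot 77\right) - 7619} = \frac{-27507 - \frac{27}{47}}{43 \left(1 + 3311\right) - 7619} = - \frac{1292856}{47 \left(43 \cdot 3312 - 7619\right)} = - \frac{1292856}{47 \left(142416 - 7619\right)} = - \frac{1292856}{47 \cdot 134797} = \left(- \frac{1292856}{47}\right) \frac{1}{134797} = - \frac{1292856}{6335459}$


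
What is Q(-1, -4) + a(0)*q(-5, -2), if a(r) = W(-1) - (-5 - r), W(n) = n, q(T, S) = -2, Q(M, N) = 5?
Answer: -3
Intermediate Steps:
a(r) = 4 + r (a(r) = -1 - (-5 - r) = -1 + (5 + r) = 4 + r)
Q(-1, -4) + a(0)*q(-5, -2) = 5 + (4 + 0)*(-2) = 5 + 4*(-2) = 5 - 8 = -3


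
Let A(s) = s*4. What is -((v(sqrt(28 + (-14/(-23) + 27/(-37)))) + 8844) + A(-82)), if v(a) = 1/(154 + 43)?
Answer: -1677653/197 ≈ -8516.0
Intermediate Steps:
v(a) = 1/197
A(s) = 4*s
-((v(sqrt(28 + (-14/(-23) + 27/(-37)))) + 8844) + A(-82)) = -((1/197 + 8844) + 4*(-82)) = -(1742269/197 - 328) = -1*1677653/197 = -1677653/197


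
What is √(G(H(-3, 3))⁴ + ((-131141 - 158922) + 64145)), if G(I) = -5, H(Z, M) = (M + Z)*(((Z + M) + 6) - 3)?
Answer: I*√225293 ≈ 474.65*I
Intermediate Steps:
H(Z, M) = (M + Z)*(3 + M + Z) (H(Z, M) = (M + Z)*(((M + Z) + 6) - 3) = (M + Z)*((6 + M + Z) - 3) = (M + Z)*(3 + M + Z))
√(G(H(-3, 3))⁴ + ((-131141 - 158922) + 64145)) = √((-5)⁴ + ((-131141 - 158922) + 64145)) = √(625 + (-290063 + 64145)) = √(625 - 225918) = √(-225293) = I*√225293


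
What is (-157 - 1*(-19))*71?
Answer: -9798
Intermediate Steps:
(-157 - 1*(-19))*71 = (-157 + 19)*71 = -138*71 = -9798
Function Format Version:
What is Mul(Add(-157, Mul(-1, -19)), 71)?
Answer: -9798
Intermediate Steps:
Mul(Add(-157, Mul(-1, -19)), 71) = Mul(Add(-157, 19), 71) = Mul(-138, 71) = -9798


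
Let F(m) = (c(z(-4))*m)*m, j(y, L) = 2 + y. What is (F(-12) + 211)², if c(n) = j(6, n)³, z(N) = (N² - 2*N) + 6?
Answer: 5466975721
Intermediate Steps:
z(N) = 6 + N² - 2*N
c(n) = 512 (c(n) = (2 + 6)³ = 8³ = 512)
F(m) = 512*m² (F(m) = (512*m)*m = 512*m²)
(F(-12) + 211)² = (512*(-12)² + 211)² = (512*144 + 211)² = (73728 + 211)² = 73939² = 5466975721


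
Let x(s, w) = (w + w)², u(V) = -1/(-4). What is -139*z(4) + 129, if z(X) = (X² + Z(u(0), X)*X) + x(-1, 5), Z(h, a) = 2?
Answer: -17107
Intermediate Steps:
u(V) = ¼ (u(V) = -1*(-¼) = ¼)
x(s, w) = 4*w² (x(s, w) = (2*w)² = 4*w²)
z(X) = 100 + X² + 2*X (z(X) = (X² + 2*X) + 4*5² = (X² + 2*X) + 4*25 = (X² + 2*X) + 100 = 100 + X² + 2*X)
-139*z(4) + 129 = -139*(100 + 4² + 2*4) + 129 = -139*(100 + 16 + 8) + 129 = -139*124 + 129 = -17236 + 129 = -17107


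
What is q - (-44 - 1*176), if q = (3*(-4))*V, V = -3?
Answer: 256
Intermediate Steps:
q = 36 (q = (3*(-4))*(-3) = -12*(-3) = 36)
q - (-44 - 1*176) = 36 - (-44 - 1*176) = 36 - (-44 - 176) = 36 - 1*(-220) = 36 + 220 = 256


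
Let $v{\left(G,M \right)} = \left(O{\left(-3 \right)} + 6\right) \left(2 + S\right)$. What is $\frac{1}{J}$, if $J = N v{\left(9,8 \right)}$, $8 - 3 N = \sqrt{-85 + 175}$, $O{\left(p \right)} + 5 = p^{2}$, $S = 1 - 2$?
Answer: $- \frac{6}{65} - \frac{9 \sqrt{10}}{260} \approx -0.20177$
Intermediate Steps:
$S = -1$ ($S = 1 - 2 = -1$)
$O{\left(p \right)} = -5 + p^{2}$
$N = \frac{8}{3} - \sqrt{10}$ ($N = \frac{8}{3} - \frac{\sqrt{-85 + 175}}{3} = \frac{8}{3} - \frac{\sqrt{90}}{3} = \frac{8}{3} - \frac{3 \sqrt{10}}{3} = \frac{8}{3} - \sqrt{10} \approx -0.49561$)
$v{\left(G,M \right)} = 10$ ($v{\left(G,M \right)} = \left(\left(-5 + \left(-3\right)^{2}\right) + 6\right) \left(2 - 1\right) = \left(\left(-5 + 9\right) + 6\right) 1 = \left(4 + 6\right) 1 = 10 \cdot 1 = 10$)
$J = \frac{80}{3} - 10 \sqrt{10}$ ($J = \left(\frac{8}{3} - \sqrt{10}\right) 10 = \frac{80}{3} - 10 \sqrt{10} \approx -4.9561$)
$\frac{1}{J} = \frac{1}{\frac{80}{3} - 10 \sqrt{10}}$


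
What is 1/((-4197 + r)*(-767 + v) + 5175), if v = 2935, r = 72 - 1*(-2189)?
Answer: -1/4192073 ≈ -2.3855e-7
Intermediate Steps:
r = 2261 (r = 72 + 2189 = 2261)
1/((-4197 + r)*(-767 + v) + 5175) = 1/((-4197 + 2261)*(-767 + 2935) + 5175) = 1/(-1936*2168 + 5175) = 1/(-4197248 + 5175) = 1/(-4192073) = -1/4192073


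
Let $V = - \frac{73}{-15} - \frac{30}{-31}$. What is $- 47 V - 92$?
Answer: $- \frac{170291}{465} \approx -366.22$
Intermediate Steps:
$V = \frac{2713}{465}$ ($V = \left(-73\right) \left(- \frac{1}{15}\right) - - \frac{30}{31} = \frac{73}{15} + \frac{30}{31} = \frac{2713}{465} \approx 5.8344$)
$- 47 V - 92 = \left(-47\right) \frac{2713}{465} - 92 = - \frac{127511}{465} - 92 = - \frac{170291}{465}$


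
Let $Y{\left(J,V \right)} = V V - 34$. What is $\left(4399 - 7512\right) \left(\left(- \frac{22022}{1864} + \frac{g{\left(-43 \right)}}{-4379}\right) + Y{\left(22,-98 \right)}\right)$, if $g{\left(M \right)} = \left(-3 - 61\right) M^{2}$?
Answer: $- \frac{121778766734559}{4081228} \approx -2.9839 \cdot 10^{7}$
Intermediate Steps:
$Y{\left(J,V \right)} = -34 + V^{2}$ ($Y{\left(J,V \right)} = V^{2} - 34 = -34 + V^{2}$)
$g{\left(M \right)} = - 64 M^{2}$
$\left(4399 - 7512\right) \left(\left(- \frac{22022}{1864} + \frac{g{\left(-43 \right)}}{-4379}\right) + Y{\left(22,-98 \right)}\right) = \left(4399 - 7512\right) \left(\left(- \frac{22022}{1864} + \frac{\left(-64\right) \left(-43\right)^{2}}{-4379}\right) - \left(34 - \left(-98\right)^{2}\right)\right) = - 3113 \left(\left(\left(-22022\right) \frac{1}{1864} + \left(-64\right) 1849 \left(- \frac{1}{4379}\right)\right) + \left(-34 + 9604\right)\right) = - 3113 \left(\left(- \frac{11011}{932} - - \frac{118336}{4379}\right) + 9570\right) = - 3113 \left(\left(- \frac{11011}{932} + \frac{118336}{4379}\right) + 9570\right) = - 3113 \left(\frac{62071983}{4081228} + 9570\right) = \left(-3113\right) \frac{39119423943}{4081228} = - \frac{121778766734559}{4081228}$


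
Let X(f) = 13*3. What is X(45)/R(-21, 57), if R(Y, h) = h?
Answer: 13/19 ≈ 0.68421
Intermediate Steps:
X(f) = 39
X(45)/R(-21, 57) = 39/57 = 39*(1/57) = 13/19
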